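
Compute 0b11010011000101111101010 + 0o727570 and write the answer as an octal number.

0b11010011000101111101010 = 0o32305752 in octal.
Add column by column in base 8, right to left:
  2+0 = 2
  5+7 = 4 carry 1
  7+5+1 = 5 carry 1
  5+7+1 = 5 carry 1
  0+2+1 = 3
  3+7 = 2 carry 1
  2+0+1 = 3
  3+0 = 3

0o33235542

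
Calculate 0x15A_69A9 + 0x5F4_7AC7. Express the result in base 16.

Add column by column in base 16, right to left:
  9+7 = 0 carry 1
  A+C+1 = 7 carry 1
  9+A+1 = 4 carry 1
  6+7+1 = E
  A+4 = E
  5+F = 4 carry 1
  1+5+1 = 7

0x74EE470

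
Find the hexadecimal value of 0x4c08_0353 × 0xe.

Multiply each base-16 digit by 14, carrying:
  3×14 = 42 → write a carry 2
  5×14+2 = 72 → write 8 carry 4
  3×14+4 = 46 → write e carry 2
  0×14+2 = 2 → write 2
  8×14 = 112 → write 0 carry 7
  0×14+7 = 7 → write 7
  c×14 = 168 → write 8 carry 10
  4×14+10 = 66 → write 2 carry 4
  remaining carry: 4

0x428702e8a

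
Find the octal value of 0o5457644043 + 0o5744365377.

Add column by column in base 8, right to left:
  3+7 = 2 carry 1
  4+7+1 = 4 carry 1
  0+3+1 = 4
  4+5 = 1 carry 1
  4+6+1 = 3 carry 1
  6+3+1 = 2 carry 1
  7+4+1 = 4 carry 1
  5+4+1 = 2 carry 1
  4+7+1 = 4 carry 1
  5+5+1 = 3 carry 1
  final carry 1

0o13424231442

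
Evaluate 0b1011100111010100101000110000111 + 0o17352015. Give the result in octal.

0b1011100111010100101000110000111 = 0o13472450607 in octal.
Add column by column in base 8, right to left:
  7+5 = 4 carry 1
  0+1+1 = 2
  6+0 = 6
  0+2 = 2
  5+5 = 2 carry 1
  4+3+1 = 0 carry 1
  2+7+1 = 2 carry 1
  7+1+1 = 1 carry 1
  4+0+1 = 5
  3+0 = 3
  1+0 = 1

0o13512022624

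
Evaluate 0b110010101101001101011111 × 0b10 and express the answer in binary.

0b1100101011010011010111110

Multiply each base-2 digit by 2, carrying:
  1×2 = 2 → write 0 carry 1
  1×2+1 = 3 → write 1 carry 1
  1×2+1 = 3 → write 1 carry 1
  1×2+1 = 3 → write 1 carry 1
  1×2+1 = 3 → write 1 carry 1
  0×2+1 = 1 → write 1
  1×2 = 2 → write 0 carry 1
  0×2+1 = 1 → write 1
  1×2 = 2 → write 0 carry 1
  1×2+1 = 3 → write 1 carry 1
  0×2+1 = 1 → write 1
  0×2 = 0 → write 0
  1×2 = 2 → write 0 carry 1
  0×2+1 = 1 → write 1
  1×2 = 2 → write 0 carry 1
  1×2+1 = 3 → write 1 carry 1
  0×2+1 = 1 → write 1
  1×2 = 2 → write 0 carry 1
  0×2+1 = 1 → write 1
  1×2 = 2 → write 0 carry 1
  0×2+1 = 1 → write 1
  0×2 = 0 → write 0
  1×2 = 2 → write 0 carry 1
  1×2+1 = 3 → write 1 carry 1
  remaining carry: 1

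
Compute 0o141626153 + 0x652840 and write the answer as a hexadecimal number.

0o141626153 = 0x1872C6B in hexadecimal.
Add column by column in base 16, right to left:
  B+0 = B
  6+4 = A
  C+8 = 4 carry 1
  2+2+1 = 5
  7+5 = C
  8+6 = E
  1+0 = 1

0x1EC54AB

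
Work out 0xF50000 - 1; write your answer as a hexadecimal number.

The trailing 4 digits are 0, so subtracting 1 borrows through: they become F and the next digit up decrements.

0xF4FFFF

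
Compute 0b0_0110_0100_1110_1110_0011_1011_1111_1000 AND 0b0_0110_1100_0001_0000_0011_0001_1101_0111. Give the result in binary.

0b001100100000000000011000111010000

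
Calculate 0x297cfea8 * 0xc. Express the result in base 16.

Multiply each base-16 digit by 12, carrying:
  8×12 = 96 → write 0 carry 6
  a×12+6 = 126 → write e carry 7
  e×12+7 = 175 → write f carry 10
  f×12+10 = 190 → write e carry 11
  c×12+11 = 155 → write b carry 9
  7×12+9 = 93 → write d carry 5
  9×12+5 = 113 → write 1 carry 7
  2×12+7 = 31 → write f carry 1
  remaining carry: 1

0x1f1dbefe0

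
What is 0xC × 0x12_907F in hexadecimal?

0xDEC5F4

Multiply each base-16 digit by 12, carrying:
  F×12 = 180 → write 4 carry 11
  7×12+11 = 95 → write F carry 5
  0×12+5 = 5 → write 5
  9×12 = 108 → write C carry 6
  2×12+6 = 30 → write E carry 1
  1×12+1 = 13 → write D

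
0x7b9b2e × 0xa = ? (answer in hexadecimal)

0x4d40fcc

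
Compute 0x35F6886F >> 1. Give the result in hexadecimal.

1 bits is not a whole number of base-16 digits; in binary: 110101111101101000100001101111 >> 1 = 11010111110110100010000110111.

0x1AFB4437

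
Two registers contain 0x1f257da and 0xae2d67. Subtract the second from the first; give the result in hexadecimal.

Subtract column by column in base 16:
  a-7 → 3
  d-6 → 7
  7-d → a (borrow)
  5-2-1 → 2
  2-e → 4 (borrow)
  f-a-1 → 4
  1-0 → 1

0x1442a73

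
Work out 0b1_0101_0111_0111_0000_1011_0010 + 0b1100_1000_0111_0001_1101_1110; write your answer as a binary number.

0b10000111111110001010010000

Add column by column in base 2, right to left:
  0+0 = 0
  1+1 = 0 carry 1
  0+1+1 = 0 carry 1
  0+1+1 = 0 carry 1
  1+1+1 = 1 carry 1
  1+0+1 = 0 carry 1
  0+1+1 = 0 carry 1
  1+1+1 = 1 carry 1
  0+1+1 = 0 carry 1
  0+0+1 = 1
  0+0 = 0
  0+0 = 0
  1+1 = 0 carry 1
  1+1+1 = 1 carry 1
  1+1+1 = 1 carry 1
  0+0+1 = 1
  1+0 = 1
  1+0 = 1
  1+0 = 1
  0+1 = 1
  1+0 = 1
  0+0 = 0
  1+1 = 0 carry 1
  0+1+1 = 0 carry 1
  1+0+1 = 0 carry 1
  final carry 1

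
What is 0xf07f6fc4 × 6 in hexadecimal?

0x5a2fc9e98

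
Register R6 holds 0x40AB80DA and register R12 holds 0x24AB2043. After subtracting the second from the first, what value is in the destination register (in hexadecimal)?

Subtract column by column in base 16:
  A-3 → 7
  D-4 → 9
  0-0 → 0
  8-2 → 6
  B-B → 0
  A-A → 0
  0-4 → C (borrow)
  4-2-1 → 1

0x1C006097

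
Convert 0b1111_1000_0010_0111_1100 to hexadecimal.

Group the bits into nibbles: 1111 1000 0010 0111 1100 → F827C.

0xF827C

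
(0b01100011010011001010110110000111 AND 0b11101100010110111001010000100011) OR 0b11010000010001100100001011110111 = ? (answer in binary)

0b11110000010011101100011011110111

0b01100011010011001010110110000111 AND 0b11101100010110111001010000100011 = 0b01100000010010001000010000000011.
Then OR with 0b11010000010001100100001011110111.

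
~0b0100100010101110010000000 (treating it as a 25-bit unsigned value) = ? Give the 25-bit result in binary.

Invert each bit: 0100100010101110010000000 → 1011011101010001101111111.

0b1011011101010001101111111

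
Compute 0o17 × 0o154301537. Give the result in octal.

0o3131531221

Multiply each base-8 digit by 15, carrying:
  7×15 = 105 → write 1 carry 13
  3×15+13 = 58 → write 2 carry 7
  5×15+7 = 82 → write 2 carry 10
  1×15+10 = 25 → write 1 carry 3
  0×15+3 = 3 → write 3
  3×15 = 45 → write 5 carry 5
  4×15+5 = 65 → write 1 carry 8
  5×15+8 = 83 → write 3 carry 10
  1×15+10 = 25 → write 1 carry 3
  remaining carry: 3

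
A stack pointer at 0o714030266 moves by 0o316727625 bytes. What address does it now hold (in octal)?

0o1232760113

Add column by column in base 8, right to left:
  6+5 = 3 carry 1
  6+2+1 = 1 carry 1
  2+6+1 = 1 carry 1
  0+7+1 = 0 carry 1
  3+2+1 = 6
  0+7 = 7
  4+6 = 2 carry 1
  1+1+1 = 3
  7+3 = 2 carry 1
  final carry 1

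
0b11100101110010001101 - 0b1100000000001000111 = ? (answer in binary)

Subtract column by column in base 2:
  1-1 → 0
  0-1 → 1 (borrow)
  1-1-1 → 1 (borrow)
  1-0-1 → 0
  0-0 → 0
  0-0 → 0
  0-1 → 1 (borrow)
  1-0-1 → 0
  0-0 → 0
  0-0 → 0
  1-0 → 1
  1-0 → 1
  1-0 → 1
  0-0 → 0
  1-0 → 1
  0-0 → 0
  0-0 → 0
  1-1 → 0
  1-1 → 0
  1-0 → 1

0b10000101110001000110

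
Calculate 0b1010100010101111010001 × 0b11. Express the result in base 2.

0b11111101000001101110011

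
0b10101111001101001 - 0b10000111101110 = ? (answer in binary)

0b10011110001111011

Subtract column by column in base 2:
  1-0 → 1
  0-1 → 1 (borrow)
  0-1-1 → 0 (borrow)
  1-1-1 → 1 (borrow)
  0-0-1 → 1 (borrow)
  1-1-1 → 1 (borrow)
  1-1-1 → 1 (borrow)
  0-1-1 → 0 (borrow)
  0-1-1 → 0 (borrow)
  1-0-1 → 0
  1-0 → 1
  1-0 → 1
  1-0 → 1
  0-1 → 1 (borrow)
  1-0-1 → 0
  0-0 → 0
  1-0 → 1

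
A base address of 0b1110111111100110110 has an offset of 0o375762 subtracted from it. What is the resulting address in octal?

0o1301504

0b1110111111100110110 = 0o1677466 in octal.
Subtract column by column in base 8:
  6-2 → 4
  6-6 → 0
  4-7 → 5 (borrow)
  7-5-1 → 1
  7-7 → 0
  6-3 → 3
  1-0 → 1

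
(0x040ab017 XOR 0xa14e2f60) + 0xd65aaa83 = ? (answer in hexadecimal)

First 0x040ab017 XOR 0xa14e2f60 = 0xa5449f77.
Add column by column in base 16, right to left:
  7+3 = a
  7+8 = f
  f+a = 9 carry 1
  9+a+1 = 4 carry 1
  4+a+1 = f
  4+5 = 9
  5+6 = b
  a+d = 7 carry 1
  final carry 1

0x17b9f49fa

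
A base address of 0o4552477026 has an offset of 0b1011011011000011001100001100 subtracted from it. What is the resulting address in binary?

0b11010001111100100101100001010

0o4552477026 = 0b100101101010100111111000010110 in binary.
Subtract column by column in base 2:
  0-0 → 0
  1-0 → 1
  1-1 → 0
  0-1 → 1 (borrow)
  1-0-1 → 0
  0-0 → 0
  0-0 → 0
  0-0 → 0
  0-1 → 1 (borrow)
  1-1-1 → 1 (borrow)
  1-0-1 → 0
  1-0 → 1
  1-1 → 0
  1-1 → 0
  1-0 → 1
  0-0 → 0
  0-0 → 0
  1-0 → 1
  0-1 → 1 (borrow)
  1-1-1 → 1 (borrow)
  0-0-1 → 1 (borrow)
  1-1-1 → 1 (borrow)
  0-1-1 → 0 (borrow)
  1-0-1 → 0
  1-1 → 0
  0-1 → 1 (borrow)
  1-0-1 → 0
  0-1 → 1 (borrow)
  0-0-1 → 1 (borrow)
  1-0-1 → 0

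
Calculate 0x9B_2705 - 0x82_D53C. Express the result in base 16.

Subtract column by column in base 16:
  5-C → 9 (borrow)
  0-3-1 → C (borrow)
  7-5-1 → 1
  2-D → 5 (borrow)
  B-2-1 → 8
  9-8 → 1

0x1851C9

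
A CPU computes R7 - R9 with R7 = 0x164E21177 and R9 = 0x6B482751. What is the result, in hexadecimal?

0xF999EA26

Subtract column by column in base 16:
  7-1 → 6
  7-5 → 2
  1-7 → A (borrow)
  1-2-1 → E (borrow)
  2-8-1 → 9 (borrow)
  E-4-1 → 9
  4-B → 9 (borrow)
  6-6-1 → F (borrow)
  1-0-1 → 0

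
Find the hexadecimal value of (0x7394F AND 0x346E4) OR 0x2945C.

0x3945C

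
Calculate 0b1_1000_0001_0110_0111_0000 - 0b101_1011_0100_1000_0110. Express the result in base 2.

Subtract column by column in base 2:
  0-0 → 0
  0-1 → 1 (borrow)
  0-1-1 → 0 (borrow)
  0-0-1 → 1 (borrow)
  1-0-1 → 0
  1-0 → 1
  1-0 → 1
  0-1 → 1 (borrow)
  0-0-1 → 1 (borrow)
  1-0-1 → 0
  1-1 → 0
  0-0 → 0
  1-1 → 0
  0-1 → 1 (borrow)
  0-0-1 → 1 (borrow)
  0-1-1 → 0 (borrow)
  0-1-1 → 0 (borrow)
  0-0-1 → 1 (borrow)
  0-1-1 → 0 (borrow)
  1-0-1 → 0
  1-0 → 1

0b100100110000111101010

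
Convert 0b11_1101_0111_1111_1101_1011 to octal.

0o17277733

Group the bits in threes: 001 111 010 111 111 111 011 011 → 17277733.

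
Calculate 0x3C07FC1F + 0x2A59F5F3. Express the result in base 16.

0x6661F212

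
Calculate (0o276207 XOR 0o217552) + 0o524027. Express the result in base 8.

First 0o276207 XOR 0o217552 = 0o061755.
Add column by column in base 8, right to left:
  5+7 = 4 carry 1
  5+2+1 = 0 carry 1
  7+0+1 = 0 carry 1
  1+4+1 = 6
  6+2 = 0 carry 1
  0+5+1 = 6

0o606004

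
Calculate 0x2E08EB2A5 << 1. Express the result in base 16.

0x5C11D654A

1 bits is not a whole number of base-16 digits; in binary: 1011100000100011101011001010100101 << 1 = 10111000001000111010110010101001010.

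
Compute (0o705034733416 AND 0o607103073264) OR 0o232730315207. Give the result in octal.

0o637730337207

0o705034733416 AND 0o607103073264 = 0o605000033004.
Then OR with 0o232730315207.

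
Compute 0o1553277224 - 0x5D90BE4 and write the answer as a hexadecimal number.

0x7D472B0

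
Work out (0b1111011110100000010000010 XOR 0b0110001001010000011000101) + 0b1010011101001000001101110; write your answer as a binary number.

First 0b1111011110100000010000010 XOR 0b0110001001010000011000101 = 0b1001010111110000001000111.
Add column by column in base 2, right to left:
  1+0 = 1
  1+1 = 0 carry 1
  1+1+1 = 1 carry 1
  0+1+1 = 0 carry 1
  0+0+1 = 1
  0+1 = 1
  1+1 = 0 carry 1
  0+0+1 = 1
  0+0 = 0
  0+0 = 0
  0+0 = 0
  0+0 = 0
  0+1 = 1
  1+0 = 1
  1+0 = 1
  1+1 = 0 carry 1
  1+0+1 = 0 carry 1
  1+1+1 = 1 carry 1
  0+1+1 = 0 carry 1
  1+1+1 = 1 carry 1
  0+0+1 = 1
  1+0 = 1
  0+1 = 1
  0+0 = 0
  1+1 = 0 carry 1
  final carry 1

0b10011110100111000010110101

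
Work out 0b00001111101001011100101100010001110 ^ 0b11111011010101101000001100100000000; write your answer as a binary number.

0b11110100111100110100100000110001110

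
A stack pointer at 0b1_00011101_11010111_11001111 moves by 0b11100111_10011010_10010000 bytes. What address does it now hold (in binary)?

0b10000001010111001001011111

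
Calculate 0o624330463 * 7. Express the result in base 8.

0o5416754145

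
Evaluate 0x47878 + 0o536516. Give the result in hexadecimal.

0o536516 = 0x2BD4E in hexadecimal.
Add column by column in base 16, right to left:
  8+E = 6 carry 1
  7+4+1 = C
  8+D = 5 carry 1
  7+B+1 = 3 carry 1
  4+2+1 = 7

0x735C6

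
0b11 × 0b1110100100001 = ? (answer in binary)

0b101011101100011

Multiply each base-2 digit by 3, carrying:
  1×3 = 3 → write 1 carry 1
  0×3+1 = 1 → write 1
  0×3 = 0 → write 0
  0×3 = 0 → write 0
  0×3 = 0 → write 0
  1×3 = 3 → write 1 carry 1
  0×3+1 = 1 → write 1
  0×3 = 0 → write 0
  1×3 = 3 → write 1 carry 1
  0×3+1 = 1 → write 1
  1×3 = 3 → write 1 carry 1
  1×3+1 = 4 → write 0 carry 2
  1×3+2 = 5 → write 1 carry 2
  remaining carry: 10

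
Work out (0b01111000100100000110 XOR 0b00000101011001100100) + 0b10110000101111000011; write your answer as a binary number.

First 0b01111000100100000110 XOR 0b00000101011001100100 = 0b01111101111101100010.
Add column by column in base 2, right to left:
  0+1 = 1
  1+1 = 0 carry 1
  0+0+1 = 1
  0+0 = 0
  0+0 = 0
  1+0 = 1
  1+1 = 0 carry 1
  0+1+1 = 0 carry 1
  1+1+1 = 1 carry 1
  1+1+1 = 1 carry 1
  1+0+1 = 0 carry 1
  1+1+1 = 1 carry 1
  1+0+1 = 0 carry 1
  0+0+1 = 1
  1+0 = 1
  1+0 = 1
  1+1 = 0 carry 1
  1+1+1 = 1 carry 1
  1+0+1 = 0 carry 1
  0+1+1 = 0 carry 1
  final carry 1

0b100101110101100100101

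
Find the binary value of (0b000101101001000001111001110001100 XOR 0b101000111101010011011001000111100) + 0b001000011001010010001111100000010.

0b110101101101100100110000010110010

First 0b000101101001000001111001110001100 XOR 0b101000111101010011011001000111100 = 0b101101010100010010100000110110000.
Add column by column in base 2, right to left:
  0+0 = 0
  0+1 = 1
  0+0 = 0
  0+0 = 0
  1+0 = 1
  1+0 = 1
  0+0 = 0
  1+0 = 1
  1+1 = 0 carry 1
  0+1+1 = 0 carry 1
  0+1+1 = 0 carry 1
  0+1+1 = 0 carry 1
  0+1+1 = 0 carry 1
  0+0+1 = 1
  1+0 = 1
  0+0 = 0
  1+1 = 0 carry 1
  0+0+1 = 1
  0+0 = 0
  1+1 = 0 carry 1
  0+0+1 = 1
  0+1 = 1
  0+0 = 0
  1+0 = 1
  0+1 = 1
  1+1 = 0 carry 1
  0+0+1 = 1
  1+0 = 1
  0+0 = 0
  1+0 = 1
  1+1 = 0 carry 1
  0+0+1 = 1
  1+0 = 1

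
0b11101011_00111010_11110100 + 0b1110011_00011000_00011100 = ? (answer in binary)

0b1010111100101001100010000

Add column by column in base 2, right to left:
  0+0 = 0
  0+0 = 0
  1+1 = 0 carry 1
  0+1+1 = 0 carry 1
  1+1+1 = 1 carry 1
  1+0+1 = 0 carry 1
  1+0+1 = 0 carry 1
  1+0+1 = 0 carry 1
  0+0+1 = 1
  1+0 = 1
  0+0 = 0
  1+1 = 0 carry 1
  1+1+1 = 1 carry 1
  1+0+1 = 0 carry 1
  0+0+1 = 1
  0+0 = 0
  1+1 = 0 carry 1
  1+1+1 = 1 carry 1
  0+0+1 = 1
  1+0 = 1
  0+1 = 1
  1+1 = 0 carry 1
  1+1+1 = 1 carry 1
  1+0+1 = 0 carry 1
  final carry 1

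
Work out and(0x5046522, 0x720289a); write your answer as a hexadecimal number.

0x5002002

AND each hex digit independently (no carries):
  5&7=5, 0&2=0, 4&0=0, 6&2=2, 5&8=0, 2&9=0, 2&a=2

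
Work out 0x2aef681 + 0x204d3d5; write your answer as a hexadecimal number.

Add column by column in base 16, right to left:
  1+5 = 6
  8+d = 5 carry 1
  6+3+1 = a
  f+d = c carry 1
  e+4+1 = 3 carry 1
  a+0+1 = b
  2+2 = 4

0x4b3ca56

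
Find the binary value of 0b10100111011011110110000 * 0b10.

Multiply each base-2 digit by 2, carrying:
  0×2 = 0 → write 0
  0×2 = 0 → write 0
  0×2 = 0 → write 0
  0×2 = 0 → write 0
  1×2 = 2 → write 0 carry 1
  1×2+1 = 3 → write 1 carry 1
  0×2+1 = 1 → write 1
  1×2 = 2 → write 0 carry 1
  1×2+1 = 3 → write 1 carry 1
  1×2+1 = 3 → write 1 carry 1
  1×2+1 = 3 → write 1 carry 1
  0×2+1 = 1 → write 1
  1×2 = 2 → write 0 carry 1
  1×2+1 = 3 → write 1 carry 1
  0×2+1 = 1 → write 1
  1×2 = 2 → write 0 carry 1
  1×2+1 = 3 → write 1 carry 1
  1×2+1 = 3 → write 1 carry 1
  0×2+1 = 1 → write 1
  0×2 = 0 → write 0
  1×2 = 2 → write 0 carry 1
  0×2+1 = 1 → write 1
  1×2 = 2 → write 0 carry 1
  remaining carry: 1

0b101001110110111101100000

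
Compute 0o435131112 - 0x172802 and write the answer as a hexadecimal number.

0x45d8a48

0o435131112 = 0x474b24a in hexadecimal.
Subtract column by column in base 16:
  a-2 → 8
  4-0 → 4
  2-8 → a (borrow)
  b-2-1 → 8
  4-7 → d (borrow)
  7-1-1 → 5
  4-0 → 4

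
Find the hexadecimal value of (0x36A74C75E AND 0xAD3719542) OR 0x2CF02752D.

0x2CF72F56F

0x36A74C75E AND 0xAD3719542 = 0x242708542.
Then OR with 0x2CF02752D.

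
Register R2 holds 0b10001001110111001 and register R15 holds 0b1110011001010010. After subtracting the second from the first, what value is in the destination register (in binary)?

0b10110101100111

Subtract column by column in base 2:
  1-0 → 1
  0-1 → 1 (borrow)
  0-0-1 → 1 (borrow)
  1-0-1 → 0
  1-1 → 0
  1-0 → 1
  0-1 → 1 (borrow)
  1-0-1 → 0
  1-0 → 1
  1-1 → 0
  0-1 → 1 (borrow)
  0-0-1 → 1 (borrow)
  1-0-1 → 0
  0-1 → 1 (borrow)
  0-1-1 → 0 (borrow)
  0-1-1 → 0 (borrow)
  1-0-1 → 0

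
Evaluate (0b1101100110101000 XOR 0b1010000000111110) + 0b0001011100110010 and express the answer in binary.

0b1001000011001000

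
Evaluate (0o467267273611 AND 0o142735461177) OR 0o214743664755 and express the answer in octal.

0o256767665755

0o467267273611 AND 0o142735461177 = 0o042225061011.
Then OR with 0o214743664755.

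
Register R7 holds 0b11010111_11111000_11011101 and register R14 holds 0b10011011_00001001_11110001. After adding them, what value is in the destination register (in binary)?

Add column by column in base 2, right to left:
  1+1 = 0 carry 1
  0+0+1 = 1
  1+0 = 1
  1+0 = 1
  1+1 = 0 carry 1
  0+1+1 = 0 carry 1
  1+1+1 = 1 carry 1
  1+1+1 = 1 carry 1
  0+1+1 = 0 carry 1
  0+0+1 = 1
  0+0 = 0
  1+1 = 0 carry 1
  1+0+1 = 0 carry 1
  1+0+1 = 0 carry 1
  1+0+1 = 0 carry 1
  1+0+1 = 0 carry 1
  1+1+1 = 1 carry 1
  1+1+1 = 1 carry 1
  1+0+1 = 0 carry 1
  0+1+1 = 0 carry 1
  1+1+1 = 1 carry 1
  0+0+1 = 1
  1+0 = 1
  1+1 = 0 carry 1
  final carry 1

0b1011100110000001011001110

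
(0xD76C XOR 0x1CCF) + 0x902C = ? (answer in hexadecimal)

0x15BCF

First 0xD76C XOR 0x1CCF = 0xCBA3.
Add column by column in base 16, right to left:
  3+C = F
  A+2 = C
  B+0 = B
  C+9 = 5 carry 1
  final carry 1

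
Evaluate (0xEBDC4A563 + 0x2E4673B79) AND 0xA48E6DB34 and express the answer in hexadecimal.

Add column by column in base 16, right to left:
  3+9 = C
  6+7 = D
  5+B = 0 carry 1
  A+3+1 = E
  4+7 = B
  C+6 = 2 carry 1
  D+4+1 = 2 carry 1
  B+E+1 = A carry 1
  E+2+1 = 1 carry 1
  final carry 1
Sum = 0x11A22BE0DC; now AND with 0xA48E6DB34:
  1&0=0, 1&A=0, A&4=0, 2&8=0, 2&E=2, B&6=2, E&D=C, 0&B=0, D&3=1, C&4=4

0x22C014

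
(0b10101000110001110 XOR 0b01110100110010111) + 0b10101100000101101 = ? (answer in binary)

0b110001000001000110

First 0b10101000110001110 XOR 0b01110100110010111 = 0b11011100000011001.
Add column by column in base 2, right to left:
  1+1 = 0 carry 1
  0+0+1 = 1
  0+1 = 1
  1+1 = 0 carry 1
  1+0+1 = 0 carry 1
  0+1+1 = 0 carry 1
  0+0+1 = 1
  0+0 = 0
  0+0 = 0
  0+0 = 0
  0+0 = 0
  1+1 = 0 carry 1
  1+1+1 = 1 carry 1
  1+0+1 = 0 carry 1
  0+1+1 = 0 carry 1
  1+0+1 = 0 carry 1
  1+1+1 = 1 carry 1
  final carry 1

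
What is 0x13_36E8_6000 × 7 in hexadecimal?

0x86805AA000

Multiply each base-16 digit by 7, carrying:
  0×7 = 0 → write 0
  0×7 = 0 → write 0
  0×7 = 0 → write 0
  6×7 = 42 → write A carry 2
  8×7+2 = 58 → write A carry 3
  E×7+3 = 101 → write 5 carry 6
  6×7+6 = 48 → write 0 carry 3
  3×7+3 = 24 → write 8 carry 1
  3×7+1 = 22 → write 6 carry 1
  1×7+1 = 8 → write 8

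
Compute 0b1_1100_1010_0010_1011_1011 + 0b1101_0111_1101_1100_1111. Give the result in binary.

Add column by column in base 2, right to left:
  1+1 = 0 carry 1
  1+1+1 = 1 carry 1
  0+1+1 = 0 carry 1
  1+1+1 = 1 carry 1
  1+0+1 = 0 carry 1
  1+0+1 = 0 carry 1
  0+1+1 = 0 carry 1
  1+1+1 = 1 carry 1
  0+1+1 = 0 carry 1
  1+0+1 = 0 carry 1
  0+1+1 = 0 carry 1
  0+1+1 = 0 carry 1
  0+1+1 = 0 carry 1
  1+1+1 = 1 carry 1
  0+1+1 = 0 carry 1
  1+0+1 = 0 carry 1
  0+1+1 = 0 carry 1
  0+0+1 = 1
  1+1 = 0 carry 1
  1+1+1 = 1 carry 1
  1+0+1 = 0 carry 1
  final carry 1

0b1010100010000010001010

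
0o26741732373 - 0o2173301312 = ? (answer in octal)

0o24546431061

Subtract column by column in base 8:
  3-2 → 1
  7-1 → 6
  3-3 → 0
  2-1 → 1
  3-0 → 3
  7-3 → 4
  1-3 → 6 (borrow)
  4-7-1 → 4 (borrow)
  7-1-1 → 5
  6-2 → 4
  2-0 → 2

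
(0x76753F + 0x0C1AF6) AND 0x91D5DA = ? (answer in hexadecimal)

0x809010

Add column by column in base 16, right to left:
  F+6 = 5 carry 1
  3+F+1 = 3 carry 1
  5+A+1 = 0 carry 1
  7+1+1 = 9
  6+C = 2 carry 1
  7+0+1 = 8
Sum = 0x829035; now AND with 0x91D5DA:
  8&9=8, 2&1=0, 9&D=9, 0&5=0, 3&D=1, 5&A=0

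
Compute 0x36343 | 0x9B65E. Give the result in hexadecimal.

0xBF75F

OR each hex digit independently (no carries):
  3|9=B, 6|B=F, 3|6=7, 4|5=5, 3|E=F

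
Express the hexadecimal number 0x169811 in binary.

0b101101001100000010001

Expand each hex digit to 4 bits: 1=0001 6=0110 9=1001 8=1000 1=0001 1=0001.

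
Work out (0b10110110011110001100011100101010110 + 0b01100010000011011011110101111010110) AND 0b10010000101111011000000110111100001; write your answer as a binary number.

0b10000100001001000000010100100000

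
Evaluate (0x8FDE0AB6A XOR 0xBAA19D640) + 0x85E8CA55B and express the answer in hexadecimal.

0xBB6862285

First 0x8FDE0AB6A XOR 0xBAA19D640 = 0x357F97D2A.
Add column by column in base 16, right to left:
  A+B = 5 carry 1
  2+5+1 = 8
  D+5 = 2 carry 1
  7+A+1 = 2 carry 1
  9+C+1 = 6 carry 1
  F+8+1 = 8 carry 1
  7+E+1 = 6 carry 1
  5+5+1 = B
  3+8 = B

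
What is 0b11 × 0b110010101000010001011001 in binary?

0b10010111111000110100001011

Multiply each base-2 digit by 3, carrying:
  1×3 = 3 → write 1 carry 1
  0×3+1 = 1 → write 1
  0×3 = 0 → write 0
  1×3 = 3 → write 1 carry 1
  1×3+1 = 4 → write 0 carry 2
  0×3+2 = 2 → write 0 carry 1
  1×3+1 = 4 → write 0 carry 2
  0×3+2 = 2 → write 0 carry 1
  0×3+1 = 1 → write 1
  0×3 = 0 → write 0
  1×3 = 3 → write 1 carry 1
  0×3+1 = 1 → write 1
  0×3 = 0 → write 0
  0×3 = 0 → write 0
  0×3 = 0 → write 0
  1×3 = 3 → write 1 carry 1
  0×3+1 = 1 → write 1
  1×3 = 3 → write 1 carry 1
  0×3+1 = 1 → write 1
  1×3 = 3 → write 1 carry 1
  0×3+1 = 1 → write 1
  0×3 = 0 → write 0
  1×3 = 3 → write 1 carry 1
  1×3+1 = 4 → write 0 carry 2
  remaining carry: 10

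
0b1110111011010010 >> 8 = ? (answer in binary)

Right shift by 8: drop the 8 least-significant bits.

0b11101110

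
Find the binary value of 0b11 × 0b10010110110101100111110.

0b111000100100000110111010

Multiply each base-2 digit by 3, carrying:
  0×3 = 0 → write 0
  1×3 = 3 → write 1 carry 1
  1×3+1 = 4 → write 0 carry 2
  1×3+2 = 5 → write 1 carry 2
  1×3+2 = 5 → write 1 carry 2
  1×3+2 = 5 → write 1 carry 2
  0×3+2 = 2 → write 0 carry 1
  0×3+1 = 1 → write 1
  1×3 = 3 → write 1 carry 1
  1×3+1 = 4 → write 0 carry 2
  0×3+2 = 2 → write 0 carry 1
  1×3+1 = 4 → write 0 carry 2
  0×3+2 = 2 → write 0 carry 1
  1×3+1 = 4 → write 0 carry 2
  1×3+2 = 5 → write 1 carry 2
  0×3+2 = 2 → write 0 carry 1
  1×3+1 = 4 → write 0 carry 2
  1×3+2 = 5 → write 1 carry 2
  0×3+2 = 2 → write 0 carry 1
  1×3+1 = 4 → write 0 carry 2
  0×3+2 = 2 → write 0 carry 1
  0×3+1 = 1 → write 1
  1×3 = 3 → write 1 carry 1
  remaining carry: 1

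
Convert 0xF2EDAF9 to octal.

0o1713555371

Expand each hex digit to 4 bits: F=1111 2=0010 E=1110 D=1101 A=1010 F=1111 9=1001.
Group the bits in threes: 001 111 001 011 101 101 101 011 111 001 → 1713555371.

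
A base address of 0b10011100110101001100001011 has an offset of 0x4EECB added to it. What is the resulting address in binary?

0x4EECB = 0b1001110111011001011 in binary.
Add column by column in base 2, right to left:
  1+1 = 0 carry 1
  1+1+1 = 1 carry 1
  0+0+1 = 1
  1+1 = 0 carry 1
  0+0+1 = 1
  0+0 = 0
  0+1 = 1
  0+1 = 1
  1+0 = 1
  1+1 = 0 carry 1
  0+1+1 = 0 carry 1
  0+1+1 = 0 carry 1
  1+0+1 = 0 carry 1
  0+1+1 = 0 carry 1
  1+1+1 = 1 carry 1
  0+1+1 = 0 carry 1
  1+0+1 = 0 carry 1
  1+0+1 = 0 carry 1
  0+1+1 = 0 carry 1
  0+0+1 = 1
  1+0 = 1
  1+0 = 1
  1+0 = 1
  0+0 = 0
  0+0 = 0
  1+0 = 1

0b10011110000100000111010110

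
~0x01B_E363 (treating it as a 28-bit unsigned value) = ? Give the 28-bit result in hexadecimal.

Each hex digit d becomes F−d:
  0→F, 1→E, B→4, E→1, 3→C, 6→9, 3→C

0xFE41C9C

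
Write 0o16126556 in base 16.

0x38ad6e

Each octal digit is 3 bits: 1=001 6=110 1=001 2=010 6=110 5=101 5=101 6=110.
Group the bits into nibbles: 0011 1000 1010 1101 0110 1110 → 38ad6e.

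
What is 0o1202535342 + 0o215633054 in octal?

Add column by column in base 8, right to left:
  2+4 = 6
  4+5 = 1 carry 1
  3+0+1 = 4
  5+3 = 0 carry 1
  3+3+1 = 7
  5+6 = 3 carry 1
  2+5+1 = 0 carry 1
  0+1+1 = 2
  2+2 = 4
  1+0 = 1

0o1420370416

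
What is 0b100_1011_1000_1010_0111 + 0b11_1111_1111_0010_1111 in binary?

Add column by column in base 2, right to left:
  1+1 = 0 carry 1
  1+1+1 = 1 carry 1
  1+1+1 = 1 carry 1
  0+1+1 = 0 carry 1
  0+0+1 = 1
  1+1 = 0 carry 1
  0+0+1 = 1
  1+0 = 1
  0+1 = 1
  0+1 = 1
  0+1 = 1
  1+1 = 0 carry 1
  1+1+1 = 1 carry 1
  1+1+1 = 1 carry 1
  0+1+1 = 0 carry 1
  1+1+1 = 1 carry 1
  0+1+1 = 0 carry 1
  0+1+1 = 0 carry 1
  1+0+1 = 0 carry 1
  final carry 1

0b10001011011111010110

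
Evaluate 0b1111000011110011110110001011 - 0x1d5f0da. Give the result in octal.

0b1111000011110011110110001011 = 0o1703636613 in octal.
0x1d5f0da = 0o165370332 in octal.
Subtract column by column in base 8:
  3-2 → 1
  1-3 → 6 (borrow)
  6-3-1 → 2
  6-0 → 6
  3-7 → 4 (borrow)
  6-3-1 → 2
  3-5 → 6 (borrow)
  0-6-1 → 1 (borrow)
  7-1-1 → 5
  1-0 → 1

0o1516246261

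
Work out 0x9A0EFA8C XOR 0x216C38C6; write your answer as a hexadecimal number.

0xBB62C24A

XOR each hex digit independently (no carries):
  9^2=B, A^1=B, 0^6=6, E^C=2, F^3=C, A^8=2, 8^C=4, C^6=A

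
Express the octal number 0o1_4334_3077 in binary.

0b1100011011100011000111111

Each octal digit is 3 bits: 1=001 4=100 3=011 3=011 4=100 3=011 0=000 7=111 7=111.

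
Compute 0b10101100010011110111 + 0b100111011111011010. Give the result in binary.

0b11010011110011010001

Add column by column in base 2, right to left:
  1+0 = 1
  1+1 = 0 carry 1
  1+0+1 = 0 carry 1
  0+1+1 = 0 carry 1
  1+1+1 = 1 carry 1
  1+0+1 = 0 carry 1
  1+1+1 = 1 carry 1
  1+1+1 = 1 carry 1
  0+1+1 = 0 carry 1
  0+1+1 = 0 carry 1
  1+1+1 = 1 carry 1
  0+0+1 = 1
  0+1 = 1
  0+1 = 1
  1+1 = 0 carry 1
  1+0+1 = 0 carry 1
  0+0+1 = 1
  1+1 = 0 carry 1
  0+0+1 = 1
  1+0 = 1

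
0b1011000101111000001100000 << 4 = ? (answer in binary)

Left shift by 4: append 4 zero bits.

0b10110001011110000011000000000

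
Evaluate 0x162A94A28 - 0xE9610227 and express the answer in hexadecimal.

0x79484801

Subtract column by column in base 16:
  8-7 → 1
  2-2 → 0
  A-2 → 8
  4-0 → 4
  9-1 → 8
  A-6 → 4
  2-9 → 9 (borrow)
  6-E-1 → 7 (borrow)
  1-0-1 → 0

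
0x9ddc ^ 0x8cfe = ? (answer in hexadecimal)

0x1122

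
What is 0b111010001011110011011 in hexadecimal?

Group the bits into nibbles: 0001 1101 0001 0111 1001 1011 → 1D179B.

0x1D179B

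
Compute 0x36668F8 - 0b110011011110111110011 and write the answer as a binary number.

0b11010011001010101100000101

0x36668F8 = 0b11011001100110100011111000 in binary.
Subtract column by column in base 2:
  0-1 → 1 (borrow)
  0-1-1 → 0 (borrow)
  0-0-1 → 1 (borrow)
  1-0-1 → 0
  1-1 → 0
  1-1 → 0
  1-1 → 0
  1-1 → 0
  0-1 → 1 (borrow)
  0-0-1 → 1 (borrow)
  0-1-1 → 0 (borrow)
  1-1-1 → 1 (borrow)
  0-1-1 → 0 (borrow)
  1-1-1 → 1 (borrow)
  1-0-1 → 0
  0-1 → 1 (borrow)
  0-1-1 → 0 (borrow)
  1-0-1 → 0
  1-0 → 1
  0-1 → 1 (borrow)
  0-1-1 → 0 (borrow)
  1-0-1 → 0
  1-0 → 1
  0-0 → 0
  1-0 → 1
  1-0 → 1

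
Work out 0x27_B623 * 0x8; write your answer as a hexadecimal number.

0x13DB118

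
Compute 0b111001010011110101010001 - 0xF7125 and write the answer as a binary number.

0b110101011100110000101100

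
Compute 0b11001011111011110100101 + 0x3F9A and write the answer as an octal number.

0o31433477

0b11001011111011110100101 = 0o31373645 in octal.
0x3F9A = 0o37632 in octal.
Add column by column in base 8, right to left:
  5+2 = 7
  4+3 = 7
  6+6 = 4 carry 1
  3+7+1 = 3 carry 1
  7+3+1 = 3 carry 1
  3+0+1 = 4
  1+0 = 1
  3+0 = 3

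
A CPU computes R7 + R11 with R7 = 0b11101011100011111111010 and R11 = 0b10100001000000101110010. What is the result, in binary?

Add column by column in base 2, right to left:
  0+0 = 0
  1+1 = 0 carry 1
  0+0+1 = 1
  1+0 = 1
  1+1 = 0 carry 1
  1+1+1 = 1 carry 1
  1+1+1 = 1 carry 1
  1+0+1 = 0 carry 1
  1+1+1 = 1 carry 1
  1+0+1 = 0 carry 1
  1+0+1 = 0 carry 1
  0+0+1 = 1
  0+0 = 0
  0+0 = 0
  1+0 = 1
  1+1 = 0 carry 1
  1+0+1 = 0 carry 1
  0+0+1 = 1
  1+0 = 1
  0+0 = 0
  1+1 = 0 carry 1
  1+0+1 = 0 carry 1
  1+1+1 = 1 carry 1
  final carry 1

0b110001100100100101101100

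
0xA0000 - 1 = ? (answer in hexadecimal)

0x9FFFF

The trailing 4 digits are 0, so subtracting 1 borrows through: they become F and the next digit up decrements.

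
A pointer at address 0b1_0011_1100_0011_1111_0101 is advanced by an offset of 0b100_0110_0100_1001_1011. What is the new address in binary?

0b110000010100010010000

Add column by column in base 2, right to left:
  1+1 = 0 carry 1
  0+1+1 = 0 carry 1
  1+0+1 = 0 carry 1
  0+1+1 = 0 carry 1
  1+1+1 = 1 carry 1
  1+0+1 = 0 carry 1
  1+0+1 = 0 carry 1
  1+1+1 = 1 carry 1
  1+0+1 = 0 carry 1
  1+0+1 = 0 carry 1
  0+1+1 = 0 carry 1
  0+0+1 = 1
  0+0 = 0
  0+1 = 1
  1+1 = 0 carry 1
  1+0+1 = 0 carry 1
  1+0+1 = 0 carry 1
  1+0+1 = 0 carry 1
  0+1+1 = 0 carry 1
  0+0+1 = 1
  1+0 = 1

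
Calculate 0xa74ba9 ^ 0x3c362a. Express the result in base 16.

0x9b7d83

XOR each hex digit independently (no carries):
  a^3=9, 7^c=b, 4^3=7, b^6=d, a^2=8, 9^a=3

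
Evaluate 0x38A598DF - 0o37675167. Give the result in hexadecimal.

0x38261E68

0o37675167 = 0x7F7A77 in hexadecimal.
Subtract column by column in base 16:
  F-7 → 8
  D-7 → 6
  8-A → E (borrow)
  9-7-1 → 1
  5-F → 6 (borrow)
  A-7-1 → 2
  8-0 → 8
  3-0 → 3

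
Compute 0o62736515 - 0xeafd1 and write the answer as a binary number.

0o62736515 = 0b110010111011110101001101 in binary.
0xeafd1 = 0b11101010111111010001 in binary.
Subtract column by column in base 2:
  1-1 → 0
  0-0 → 0
  1-0 → 1
  1-0 → 1
  0-1 → 1 (borrow)
  0-0-1 → 1 (borrow)
  1-1-1 → 1 (borrow)
  0-1-1 → 0 (borrow)
  1-1-1 → 1 (borrow)
  0-1-1 → 0 (borrow)
  1-1-1 → 1 (borrow)
  1-1-1 → 1 (borrow)
  1-0-1 → 0
  1-1 → 0
  0-0 → 0
  1-1 → 0
  1-0 → 1
  1-1 → 0
  0-1 → 1 (borrow)
  1-1-1 → 1 (borrow)
  0-0-1 → 1 (borrow)
  0-0-1 → 1 (borrow)
  1-0-1 → 0
  1-0 → 1

0b101111010000110101111100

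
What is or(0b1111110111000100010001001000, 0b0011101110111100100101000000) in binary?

OR bit by bit (1 where either bit is 1):
  1111110111000100010001001000
| 0011101110111100100101000000
= 1111111111111100110101001000

0b1111111111111100110101001000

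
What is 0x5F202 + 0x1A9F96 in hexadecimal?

0x209198

Add column by column in base 16, right to left:
  2+6 = 8
  0+9 = 9
  2+F = 1 carry 1
  F+9+1 = 9 carry 1
  5+A+1 = 0 carry 1
  0+1+1 = 2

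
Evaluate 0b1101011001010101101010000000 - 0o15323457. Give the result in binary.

0o15323457 = 0b1101011010011100101111 in binary.
Subtract column by column in base 2:
  0-1 → 1 (borrow)
  0-1-1 → 0 (borrow)
  0-1-1 → 0 (borrow)
  0-1-1 → 0 (borrow)
  0-0-1 → 1 (borrow)
  0-1-1 → 0 (borrow)
  0-0-1 → 1 (borrow)
  1-0-1 → 0
  0-1 → 1 (borrow)
  1-1-1 → 1 (borrow)
  0-1-1 → 0 (borrow)
  1-0-1 → 0
  1-0 → 1
  0-1 → 1 (borrow)
  1-0-1 → 0
  0-1 → 1 (borrow)
  1-1-1 → 1 (borrow)
  0-0-1 → 1 (borrow)
  1-1-1 → 1 (borrow)
  0-0-1 → 1 (borrow)
  0-1-1 → 0 (borrow)
  1-1-1 → 1 (borrow)
  1-0-1 → 0
  0-0 → 0
  1-0 → 1
  0-0 → 0
  1-0 → 1
  1-0 → 1

0b1101001011111011001101010001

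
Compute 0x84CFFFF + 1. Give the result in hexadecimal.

0x84D0000

The trailing 4 digits are F (max in base 16), so adding 1 cascades: they roll to 0 and the next digit up increments.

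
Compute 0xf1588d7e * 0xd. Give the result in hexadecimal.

Multiply each base-16 digit by 13, carrying:
  e×13 = 182 → write 6 carry 11
  7×13+11 = 102 → write 6 carry 6
  d×13+6 = 175 → write f carry 10
  8×13+10 = 114 → write 2 carry 7
  8×13+7 = 111 → write f carry 6
  5×13+6 = 71 → write 7 carry 4
  1×13+4 = 17 → write 1 carry 1
  f×13+1 = 196 → write 4 carry 12
  remaining carry: c

0xc417f2f66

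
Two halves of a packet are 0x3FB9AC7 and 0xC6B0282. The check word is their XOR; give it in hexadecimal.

0xF909845

XOR each hex digit independently (no carries):
  3^C=F, F^6=9, B^B=0, 9^0=9, A^2=8, C^8=4, 7^2=5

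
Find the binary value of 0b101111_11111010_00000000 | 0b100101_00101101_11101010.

0b1011111111111111101010

OR bit by bit (1 where either bit is 1):
  1011111111101000000000
| 1001010010110111101010
= 1011111111111111101010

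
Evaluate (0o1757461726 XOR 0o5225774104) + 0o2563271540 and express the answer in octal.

First 0o1757461726 XOR 0o5225774104 = 0o4572315622.
Add column by column in base 8, right to left:
  2+0 = 2
  2+4 = 6
  6+5 = 3 carry 1
  5+1+1 = 7
  1+7 = 0 carry 1
  3+2+1 = 6
  2+3 = 5
  7+6 = 5 carry 1
  5+5+1 = 3 carry 1
  4+2+1 = 7

0o7355607362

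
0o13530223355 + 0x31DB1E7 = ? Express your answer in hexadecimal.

0x607ED8D4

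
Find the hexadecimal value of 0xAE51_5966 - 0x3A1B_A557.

0x7435B40F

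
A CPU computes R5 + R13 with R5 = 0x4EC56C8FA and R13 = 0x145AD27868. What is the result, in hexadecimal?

Add column by column in base 16, right to left:
  A+8 = 2 carry 1
  F+6+1 = 6 carry 1
  8+8+1 = 1 carry 1
  C+7+1 = 4 carry 1
  6+2+1 = 9
  5+D = 2 carry 1
  C+A+1 = 7 carry 1
  E+5+1 = 4 carry 1
  4+4+1 = 9
  0+1 = 1

0x1947294162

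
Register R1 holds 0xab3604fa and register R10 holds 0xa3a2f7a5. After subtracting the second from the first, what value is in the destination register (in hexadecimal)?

0x7930d55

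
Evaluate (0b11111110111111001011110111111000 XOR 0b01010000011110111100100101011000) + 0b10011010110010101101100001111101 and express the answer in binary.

0b101001001010100100100110100011101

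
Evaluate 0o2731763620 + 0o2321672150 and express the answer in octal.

0o5253655770

Add column by column in base 8, right to left:
  0+0 = 0
  2+5 = 7
  6+1 = 7
  3+2 = 5
  6+7 = 5 carry 1
  7+6+1 = 6 carry 1
  1+1+1 = 3
  3+2 = 5
  7+3 = 2 carry 1
  2+2+1 = 5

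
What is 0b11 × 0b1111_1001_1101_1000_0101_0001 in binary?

0b10111011011000100011110011

Multiply each base-2 digit by 3, carrying:
  1×3 = 3 → write 1 carry 1
  0×3+1 = 1 → write 1
  0×3 = 0 → write 0
  0×3 = 0 → write 0
  1×3 = 3 → write 1 carry 1
  0×3+1 = 1 → write 1
  1×3 = 3 → write 1 carry 1
  0×3+1 = 1 → write 1
  0×3 = 0 → write 0
  0×3 = 0 → write 0
  0×3 = 0 → write 0
  1×3 = 3 → write 1 carry 1
  1×3+1 = 4 → write 0 carry 2
  0×3+2 = 2 → write 0 carry 1
  1×3+1 = 4 → write 0 carry 2
  1×3+2 = 5 → write 1 carry 2
  1×3+2 = 5 → write 1 carry 2
  0×3+2 = 2 → write 0 carry 1
  0×3+1 = 1 → write 1
  1×3 = 3 → write 1 carry 1
  1×3+1 = 4 → write 0 carry 2
  1×3+2 = 5 → write 1 carry 2
  1×3+2 = 5 → write 1 carry 2
  1×3+2 = 5 → write 1 carry 2
  remaining carry: 10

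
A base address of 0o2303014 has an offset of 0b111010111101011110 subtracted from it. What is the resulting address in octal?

0o1353256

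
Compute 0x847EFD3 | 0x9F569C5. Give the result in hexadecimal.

0x9F7EFD7

OR each hex digit independently (no carries):
  8|9=9, 4|F=F, 7|5=7, E|6=E, F|9=F, D|C=D, 3|5=7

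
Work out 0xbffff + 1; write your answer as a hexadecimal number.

The trailing 4 digits are F (max in base 16), so adding 1 cascades: they roll to 0 and the next digit up increments.

0xc0000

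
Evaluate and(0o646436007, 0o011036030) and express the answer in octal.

0o000036000

AND each oct digit independently (no carries):
  6&0=0, 4&1=0, 6&1=0, 4&0=0, 3&3=3, 6&6=6, 0&0=0, 0&3=0, 7&0=0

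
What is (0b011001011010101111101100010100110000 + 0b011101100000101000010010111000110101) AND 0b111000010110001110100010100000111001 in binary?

Add column by column in base 2, right to left:
  0+1 = 1
  0+0 = 0
  0+1 = 1
  0+0 = 0
  1+1 = 0 carry 1
  1+1+1 = 1 carry 1
  0+0+1 = 1
  0+0 = 0
  1+0 = 1
  0+1 = 1
  1+1 = 0 carry 1
  0+1+1 = 0 carry 1
  0+0+1 = 1
  0+1 = 1
  1+0 = 1
  1+0 = 1
  0+1 = 1
  1+0 = 1
  1+0 = 1
  1+0 = 1
  1+0 = 1
  1+1 = 0 carry 1
  0+0+1 = 1
  1+1 = 0 carry 1
  0+0+1 = 1
  1+0 = 1
  0+0 = 0
  1+0 = 1
  1+0 = 1
  0+1 = 1
  1+1 = 0 carry 1
  0+0+1 = 1
  0+1 = 1
  1+1 = 0 carry 1
  1+1+1 = 1 carry 1
  final carry 1
Sum = 0b110110111011010111111111001101100101; now AND with 0b111000010110001110100010100000111001:
  110110111011010111111111001101100101
& 111000010110001110100010100000111001
= 110000010010000110100010000000100001

0b110000010010000110100010000000100001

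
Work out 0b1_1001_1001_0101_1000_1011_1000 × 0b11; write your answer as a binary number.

0b100110011000000101000101000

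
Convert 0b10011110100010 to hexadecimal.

0x27a2

Group the bits into nibbles: 0010 0111 1010 0010 → 27a2.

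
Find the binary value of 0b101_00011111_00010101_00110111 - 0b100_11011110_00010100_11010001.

0b10000010000000001100110

Subtract column by column in base 2:
  1-1 → 0
  1-0 → 1
  1-0 → 1
  0-0 → 0
  1-1 → 0
  1-0 → 1
  0-1 → 1 (borrow)
  0-1-1 → 0 (borrow)
  1-0-1 → 0
  0-0 → 0
  1-1 → 0
  0-0 → 0
  1-1 → 0
  0-0 → 0
  0-0 → 0
  0-0 → 0
  1-0 → 1
  1-1 → 0
  1-1 → 0
  1-1 → 0
  1-1 → 0
  0-0 → 0
  0-1 → 1 (borrow)
  0-1-1 → 0 (borrow)
  1-0-1 → 0
  0-0 → 0
  1-1 → 0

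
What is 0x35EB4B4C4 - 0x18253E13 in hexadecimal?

0x3468F76B1

Subtract column by column in base 16:
  4-3 → 1
  C-1 → B
  4-E → 6 (borrow)
  B-3-1 → 7
  4-5 → F (borrow)
  B-2-1 → 8
  E-8 → 6
  5-1 → 4
  3-0 → 3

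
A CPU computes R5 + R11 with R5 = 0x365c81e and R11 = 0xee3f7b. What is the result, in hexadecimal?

Add column by column in base 16, right to left:
  e+b = 9 carry 1
  1+7+1 = 9
  8+f = 7 carry 1
  c+3+1 = 0 carry 1
  5+e+1 = 4 carry 1
  6+e+1 = 5 carry 1
  3+0+1 = 4

0x4540799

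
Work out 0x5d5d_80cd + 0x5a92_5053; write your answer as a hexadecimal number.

0xb7efd120

Add column by column in base 16, right to left:
  d+3 = 0 carry 1
  c+5+1 = 2 carry 1
  0+0+1 = 1
  8+5 = d
  d+2 = f
  5+9 = e
  d+a = 7 carry 1
  5+5+1 = b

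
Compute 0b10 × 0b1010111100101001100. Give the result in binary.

0b10101111001010011000

Multiply each base-2 digit by 2, carrying:
  0×2 = 0 → write 0
  0×2 = 0 → write 0
  1×2 = 2 → write 0 carry 1
  1×2+1 = 3 → write 1 carry 1
  0×2+1 = 1 → write 1
  0×2 = 0 → write 0
  1×2 = 2 → write 0 carry 1
  0×2+1 = 1 → write 1
  1×2 = 2 → write 0 carry 1
  0×2+1 = 1 → write 1
  0×2 = 0 → write 0
  1×2 = 2 → write 0 carry 1
  1×2+1 = 3 → write 1 carry 1
  1×2+1 = 3 → write 1 carry 1
  1×2+1 = 3 → write 1 carry 1
  0×2+1 = 1 → write 1
  1×2 = 2 → write 0 carry 1
  0×2+1 = 1 → write 1
  1×2 = 2 → write 0 carry 1
  remaining carry: 1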